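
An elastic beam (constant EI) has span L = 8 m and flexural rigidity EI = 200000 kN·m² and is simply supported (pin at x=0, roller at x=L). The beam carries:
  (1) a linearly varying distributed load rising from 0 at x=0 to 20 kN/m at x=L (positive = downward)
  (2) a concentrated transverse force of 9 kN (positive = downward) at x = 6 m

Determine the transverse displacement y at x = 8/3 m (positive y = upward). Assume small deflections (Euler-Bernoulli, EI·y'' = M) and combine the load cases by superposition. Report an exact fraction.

Load 1 — triangular load w₀=20 kN/m (0→w₀ over full span):
  y_1 = -w₀x(7L⁴-10L²x²+3x⁴)/(360LEI) = -20·(8/3)·(7·8⁴-10·8²·(8/3)²+3·(8/3)⁴)/(360·8·200000) = -1024/455625 m
Load 2 — point force P=9 kN at a=6 m (b=L-a=2):
  y_2 = -Pbx(L²-b²-x²)/(6LEI)  [x≤a] = -9·2·(8/3)·(8²-2²-(8/3)²)/(6·8·200000) = -119/450000 m
Superposition: y = Σ y_i = -91559/36450000 m ≈ -0.002512 m

y(8/3) = -91559/36450000 m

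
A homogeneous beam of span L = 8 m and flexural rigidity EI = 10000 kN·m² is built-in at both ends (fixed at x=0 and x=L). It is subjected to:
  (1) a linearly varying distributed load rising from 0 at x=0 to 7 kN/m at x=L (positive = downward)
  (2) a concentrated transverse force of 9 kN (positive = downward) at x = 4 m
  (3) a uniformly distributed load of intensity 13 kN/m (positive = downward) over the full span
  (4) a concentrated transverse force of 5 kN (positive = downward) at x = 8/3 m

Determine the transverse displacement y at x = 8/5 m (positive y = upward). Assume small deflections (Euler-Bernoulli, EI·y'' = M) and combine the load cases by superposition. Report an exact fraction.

y(8/5) = -6625498/791015625 m

Load 1 — triangular load w₀=7 kN/m (0→w₀ over full span):
  y_1 = -w₀x²(L-x)²(x+2L)/(120LEI) = -7·(8/5)²·(8-(8/5))²·((8/5)+2·8)/(120·8·10000) = -39424/29296875 m
Load 2 — point force P=9 kN at a=4 m (b=L-a=4):
  y_2 = -Pb²x²(3aL-(3a+b)x)/(6L³EI)  [x≤a] = -9·4²·(8/5)²·(3·4·8-(3·4+4)·(8/5))/(6·8³·10000) = -66/78125 m
Load 3 — uniform load w=13 kN/m over full span:
  y_3 = -wx²(L-x)²/(24EI) = -13·(8/5)²·(8-(8/5))²/(24·10000) = -6656/1171875 m
Load 4 — point force P=5 kN at a=8/3 m (b=L-a=16/3):
  y_4 = -Pb²x²(3aL-(3a+b)x)/(6L³EI)  [x≤a] = -5·(16/3)²·(8/5)²·(3·(8/3)·8-(3·(8/3)+(16/3))·(8/5))/(6·8³·10000) = -128/253125 m
Superposition: y = Σ y_i = -6625498/791015625 m ≈ -0.008376 m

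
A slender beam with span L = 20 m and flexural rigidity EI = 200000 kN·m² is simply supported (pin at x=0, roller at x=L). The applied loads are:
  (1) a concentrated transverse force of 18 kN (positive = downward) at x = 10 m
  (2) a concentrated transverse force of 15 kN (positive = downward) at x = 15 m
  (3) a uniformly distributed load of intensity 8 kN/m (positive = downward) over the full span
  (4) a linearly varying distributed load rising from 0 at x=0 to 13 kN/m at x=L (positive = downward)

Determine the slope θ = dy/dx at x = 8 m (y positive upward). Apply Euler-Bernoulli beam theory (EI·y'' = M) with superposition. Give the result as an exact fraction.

θ(8) = -652391/72000000 rad

Load 1 — point force P=18 kN at a=10 m (b=L-a=10):
  θ_1 = -Pb(L²-b²-3x²)/(6LEI)  [x≤a] = -18·10·(20²-10²-3·8²)/(6·20·200000) = -81/100000 rad
Load 2 — point force P=15 kN at a=15 m (b=L-a=5):
  θ_2 = -Pb(L²-b²-3x²)/(6LEI)  [x≤a] = -15·5·(20²-5²-3·8²)/(6·20·200000) = -183/320000 rad
Load 3 — uniform load w=8 kN/m over full span:
  θ_3 = -w(L³-6Lx²+4x³)/(24EI) = -8·(20³-6·20·8²+4·8³)/(24·200000) = -37/9375 rad
Load 4 — triangular load w₀=13 kN/m (0→w₀ over full span):
  θ_4 = -w₀(7L⁴-30L²x²+15x⁴)/(360LEI) = -13·(7·20⁴-30·20²·8²+15·8⁴)/(360·20·200000) = -4199/1125000 rad
Superposition: θ = Σ θ_i = -652391/72000000 rad ≈ -0.009061 rad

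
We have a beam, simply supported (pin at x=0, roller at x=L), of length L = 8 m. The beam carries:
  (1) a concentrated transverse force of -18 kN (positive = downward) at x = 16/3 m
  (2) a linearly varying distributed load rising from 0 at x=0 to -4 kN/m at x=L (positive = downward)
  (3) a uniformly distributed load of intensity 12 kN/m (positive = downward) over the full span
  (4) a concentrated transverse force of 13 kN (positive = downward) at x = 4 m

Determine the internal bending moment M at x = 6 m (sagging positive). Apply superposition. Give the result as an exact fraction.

M(6) = 47 kN·m

Load 1 — point force P=-18 kN at a=16/3 m (b=L-a=8/3):
  M_1 = Pa(L-x)/L  [x>a] = (-18)·(16/3)·(8-6)/8 = -24 kN·m
Load 2 — triangular load w₀=-4 kN/m (0→w₀ over full span):
  M_2 = w₀Lx/6 - w₀x³/(6L) = (-4)·8·6/6 - (-4)·6³/(6·8) = -14 kN·m
Load 3 — uniform load w=12 kN/m over full span:
  M_3 = wx(L-x)/2 = 12·6·(8-6)/2 = 72 kN·m
Load 4 — point force P=13 kN at a=4 m (b=L-a=4):
  M_4 = Pa(L-x)/L  [x>a] = 13·4·(8-6)/8 = 13 kN·m
Superposition: M = Σ M_i = 47 kN·m ≈ 47.000000 kN·m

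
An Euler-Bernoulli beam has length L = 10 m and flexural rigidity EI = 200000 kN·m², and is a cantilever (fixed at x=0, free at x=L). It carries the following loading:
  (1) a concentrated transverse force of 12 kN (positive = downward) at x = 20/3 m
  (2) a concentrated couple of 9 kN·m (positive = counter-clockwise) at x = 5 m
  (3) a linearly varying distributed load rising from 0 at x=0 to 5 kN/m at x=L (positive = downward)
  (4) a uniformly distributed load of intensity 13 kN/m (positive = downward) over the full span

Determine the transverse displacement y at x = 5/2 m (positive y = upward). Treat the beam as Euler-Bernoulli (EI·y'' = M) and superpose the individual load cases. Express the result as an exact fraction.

y(5/2) = -145037/12288000 m

Load 1 — point force P=12 kN at a=20/3 m (b=L-a=10/3):
  y_1 = -Px²(3a-x)/(6EI)  [x≤a] = -12·(5/2)²·(3·(20/3)-(5/2))/(6·200000) = -7/6400 m
Load 2 — applied couple M₀=9 kN·m at a=5 m (b=L-a=5):
  y_2 = M₀x²/(2EI)  [x≤a] = 9·(5/2)²/(2·200000) = 9/64000 m
Load 3 — triangular load w₀=5 kN/m (0→w₀ over full span):
  y_3 = (w₀Lx³/12-w₀L²x²/6-w₀x⁵/(120L))/EI = (5·10·(5/2)³/12-5·10²·(5/2)²/6-5·(5/2)⁵/(120·10))/200000 = -1121/491520 m
Load 4 — uniform load w=13 kN/m over full span:
  y_4 = -wx²(x²-4Lx+6L²)/(24EI) = -13·(5/2)²·((5/2)²-4·10·(5/2)+6·10²)/(24·200000) = -351/40960 m
Superposition: y = Σ y_i = -145037/12288000 m ≈ -0.011803 m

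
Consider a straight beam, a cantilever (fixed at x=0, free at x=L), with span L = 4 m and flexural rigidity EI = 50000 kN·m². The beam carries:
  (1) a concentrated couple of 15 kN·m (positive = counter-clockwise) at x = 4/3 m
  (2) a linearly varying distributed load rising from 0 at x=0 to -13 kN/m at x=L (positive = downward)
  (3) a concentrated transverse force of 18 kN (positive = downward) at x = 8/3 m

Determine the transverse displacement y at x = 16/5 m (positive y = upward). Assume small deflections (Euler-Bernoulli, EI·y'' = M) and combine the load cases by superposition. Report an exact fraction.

y(16/5) = 2194369/878906250 m

Load 1 — applied couple M₀=15 kN·m at a=4/3 m (b=L-a=8/3):
  y_1 = M₀a(2x-a)/(2EI)  [x>a] = 15·(4/3)·(2·(16/5)-(4/3))/(2·50000) = 19/18750 m
Load 2 — triangular load w₀=-13 kN/m (0→w₀ over full span):
  y_2 = (w₀Lx³/12-w₀L²x²/6-w₀x⁵/(120L))/EI = ((-13)·4·(16/5)³/12-(-13)·4²·(16/5)²/6-(-13)·(16/5)⁵/(120·4))/50000 = 650624/146484375 m
Load 3 — point force P=18 kN at a=8/3 m (b=L-a=4/3):
  y_3 = -Pa²(3x-a)/(6EI)  [x>a] = -18·(8/3)²·(3·(16/5)-(8/3))/(6·50000) = -416/140625 m
Superposition: y = Σ y_i = 2194369/878906250 m ≈ 0.002497 m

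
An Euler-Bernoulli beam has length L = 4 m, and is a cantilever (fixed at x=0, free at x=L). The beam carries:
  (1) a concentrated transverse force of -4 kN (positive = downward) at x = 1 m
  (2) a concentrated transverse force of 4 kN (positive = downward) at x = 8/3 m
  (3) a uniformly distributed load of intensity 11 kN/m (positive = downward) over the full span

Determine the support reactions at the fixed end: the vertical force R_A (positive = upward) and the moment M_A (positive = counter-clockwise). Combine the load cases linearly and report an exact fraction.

R_A = 44 kN, M_A = 284/3 kN·m

Load 1 — point force P=-4 kN at a=1 m (b=L-a=3):
  R_A = P = (-4) = -4 kN
  M_A = Pa = (-4)·1 = -4 kN·m
Load 2 — point force P=4 kN at a=8/3 m (b=L-a=4/3):
  R_A = P = 4 kN
  M_A = Pa = 4·(8/3) = 32/3 kN·m
Load 3 — uniform load w=11 kN/m over full span:
  R_A = wL = 11·4 = 44 kN
  M_A = wL²/2 = 11·4²/2 = 88 kN·m
Superposition: R_A = 44 kN, M_A = 284/3 kN·m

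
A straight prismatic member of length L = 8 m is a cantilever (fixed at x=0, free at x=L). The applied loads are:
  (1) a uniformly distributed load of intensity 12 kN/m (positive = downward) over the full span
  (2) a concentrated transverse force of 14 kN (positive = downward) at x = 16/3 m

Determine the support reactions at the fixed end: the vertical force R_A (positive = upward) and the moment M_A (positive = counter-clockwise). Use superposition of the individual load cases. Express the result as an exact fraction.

R_A = 110 kN, M_A = 1376/3 kN·m

Load 1 — uniform load w=12 kN/m over full span:
  R_A = wL = 12·8 = 96 kN
  M_A = wL²/2 = 12·8²/2 = 384 kN·m
Load 2 — point force P=14 kN at a=16/3 m (b=L-a=8/3):
  R_A = P = 14 kN
  M_A = Pa = 14·(16/3) = 224/3 kN·m
Superposition: R_A = 110 kN, M_A = 1376/3 kN·m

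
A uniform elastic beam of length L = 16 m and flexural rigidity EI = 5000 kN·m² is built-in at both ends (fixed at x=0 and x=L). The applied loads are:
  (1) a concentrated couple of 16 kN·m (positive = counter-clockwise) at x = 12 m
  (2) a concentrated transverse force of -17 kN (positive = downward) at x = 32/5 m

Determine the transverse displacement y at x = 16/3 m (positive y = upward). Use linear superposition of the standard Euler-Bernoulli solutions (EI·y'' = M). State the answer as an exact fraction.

y(16/3) = 11056/234375 m

Load 1 — applied couple M₀=16 kN·m at a=12 m (b=L-a=4):
  y_1 = (R_Ax³/6 - M_Ax²/2)/EI  [x≤a] with R_A=9/8, M_A=5 = ((9/8)·(16/3)³/6 - 5·(16/3)²/2)/5000 = -16/1875 m
Load 2 — point force P=-17 kN at a=32/5 m (b=L-a=48/5):
  y_2 = -Pb²x²(3aL-(3a+b)x)/(6L³EI)  [x≤a] = -(-17)·(48/5)²·(16/3)²·(3·(32/5)·16-(3·(32/5)+(48/5))·(16/3))/(6·16³·5000) = 4352/78125 m
Superposition: y = Σ y_i = 11056/234375 m ≈ 0.047172 m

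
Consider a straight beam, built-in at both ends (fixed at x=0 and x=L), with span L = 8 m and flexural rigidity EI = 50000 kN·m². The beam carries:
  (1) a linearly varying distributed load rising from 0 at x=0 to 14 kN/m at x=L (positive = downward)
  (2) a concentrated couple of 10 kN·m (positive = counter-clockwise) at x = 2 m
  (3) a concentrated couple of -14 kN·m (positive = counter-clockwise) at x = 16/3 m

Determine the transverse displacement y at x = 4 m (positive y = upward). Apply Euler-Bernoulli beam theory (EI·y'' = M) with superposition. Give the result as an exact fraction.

Load 1 — triangular load w₀=14 kN/m (0→w₀ over full span):
  y_1 = -w₀x²(L-x)²(x+2L)/(120LEI) = -14·4²·(8-4)²·(4+2·8)/(120·8·50000) = -14/9375 m
Load 2 — applied couple M₀=10 kN·m at a=2 m (b=L-a=6):
  y_2 = (R_Ax³/6 - M_Ax²/2 - M₀(x-a)²/2)/EI  [x>a] with R_A=45/32, M_A=-15/8 = ((45/32)·4³/6 - (-15/8)·4²/2 - 10·(4-2)²/2)/50000 = 1/5000 m
Load 3 — applied couple M₀=-14 kN·m at a=16/3 m (b=L-a=8/3):
  y_3 = (R_Ax³/6 - M_Ax²/2)/EI  [x≤a] with R_A=-7/3, M_A=-14/3 = ((-7/3)·4³/6 - (-14/3)·4²/2)/50000 = 7/28125 m
Superposition: y = Σ y_i = -47/45000 m ≈ -0.001044 m

y(4) = -47/45000 m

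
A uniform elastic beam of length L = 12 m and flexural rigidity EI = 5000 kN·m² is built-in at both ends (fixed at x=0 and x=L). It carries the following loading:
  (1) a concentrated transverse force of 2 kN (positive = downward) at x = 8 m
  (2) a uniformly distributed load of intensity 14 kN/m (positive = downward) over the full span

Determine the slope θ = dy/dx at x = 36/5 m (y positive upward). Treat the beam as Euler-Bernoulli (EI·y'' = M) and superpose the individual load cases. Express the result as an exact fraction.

θ(36/5) = 1522/78125 rad

Load 1 — point force P=2 kN at a=8 m (b=L-a=4):
  θ_1 = -Pb²x(2aL-(3a+b)x)/(2L³EI)  [x≤a] = -2·4²·(36/5)·(2·8·12-(3·8+4)·(36/5))/(2·12³·5000) = 2/15625 rad
Load 2 — uniform load w=14 kN/m over full span:
  θ_2 = -wx(L-x)(L-2x)/(12EI) = -14·(36/5)·(12-(36/5))·(12-2·(36/5))/(12·5000) = 1512/78125 rad
Superposition: θ = Σ θ_i = 1522/78125 rad ≈ 0.019482 rad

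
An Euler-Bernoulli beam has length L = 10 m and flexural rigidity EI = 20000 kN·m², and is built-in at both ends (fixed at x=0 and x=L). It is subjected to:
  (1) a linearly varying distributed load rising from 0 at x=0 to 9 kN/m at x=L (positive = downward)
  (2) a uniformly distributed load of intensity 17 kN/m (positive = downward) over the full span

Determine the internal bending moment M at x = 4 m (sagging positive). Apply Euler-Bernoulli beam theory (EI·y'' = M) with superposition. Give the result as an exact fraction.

M(4) = 1151/15 kN·m

Load 1 — triangular load w₀=9 kN/m (0→w₀ over full span):
  M_1 = 3w₀Lx/20 - w₀L²/30 - w₀x³/(6L) = 3·9·10·4/20 - 9·10²/30 - 9·4³/(6·10) = 72/5 kN·m
Load 2 — uniform load w=17 kN/m over full span:
  M_2 = wLx/2 - wL²/12 - wx²/2 = 17·10·4/2 - 17·10²/12 - 17·4²/2 = 187/3 kN·m
Superposition: M = Σ M_i = 1151/15 kN·m ≈ 76.733333 kN·m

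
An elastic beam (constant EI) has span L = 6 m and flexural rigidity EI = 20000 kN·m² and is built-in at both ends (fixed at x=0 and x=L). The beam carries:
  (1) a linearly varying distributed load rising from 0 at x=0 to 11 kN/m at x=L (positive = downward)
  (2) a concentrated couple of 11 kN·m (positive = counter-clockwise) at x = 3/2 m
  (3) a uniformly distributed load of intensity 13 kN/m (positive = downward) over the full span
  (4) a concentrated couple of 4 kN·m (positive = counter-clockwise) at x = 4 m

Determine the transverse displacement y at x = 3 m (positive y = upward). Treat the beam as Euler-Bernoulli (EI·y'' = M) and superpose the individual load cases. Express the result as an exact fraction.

y(3) = -233/80000 m

Load 1 — triangular load w₀=11 kN/m (0→w₀ over full span):
  y_1 = -w₀x²(L-x)²(x+2L)/(120LEI) = -11·3²·(6-3)²·(3+2·6)/(120·6·20000) = -297/320000 m
Load 2 — applied couple M₀=11 kN·m at a=3/2 m (b=L-a=9/2):
  y_2 = (R_Ax³/6 - M_Ax²/2 - M₀(x-a)²/2)/EI  [x>a] with R_A=33/16, M_A=-33/16 = ((33/16)·3³/6 - (-33/16)·3²/2 - 11·(3-(3/2))²/2)/20000 = 99/320000 m
Load 3 — uniform load w=13 kN/m over full span:
  y_3 = -wx²(L-x)²/(24EI) = -13·3²·(6-3)²/(24·20000) = -351/160000 m
Load 4 — applied couple M₀=4 kN·m at a=4 m (b=L-a=2):
  y_4 = (R_Ax³/6 - M_Ax²/2)/EI  [x≤a] with R_A=8/9, M_A=4/3 = ((8/9)·3³/6 - (4/3)·3²/2)/20000 = -1/10000 m
Superposition: y = Σ y_i = -233/80000 m ≈ -0.002913 m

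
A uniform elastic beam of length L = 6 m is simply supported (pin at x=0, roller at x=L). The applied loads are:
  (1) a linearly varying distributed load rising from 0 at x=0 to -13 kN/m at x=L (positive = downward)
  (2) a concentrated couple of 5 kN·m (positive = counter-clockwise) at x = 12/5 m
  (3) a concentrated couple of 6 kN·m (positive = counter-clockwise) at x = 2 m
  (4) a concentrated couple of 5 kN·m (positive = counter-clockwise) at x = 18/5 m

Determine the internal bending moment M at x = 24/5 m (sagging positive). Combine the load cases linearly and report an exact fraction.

Load 1 — triangular load w₀=-13 kN/m (0→w₀ over full span):
  M_1 = w₀Lx/6 - w₀x³/(6L) = (-13)·6·(24/5)/6 - (-13)·(24/5)³/(6·6) = -2808/125 kN·m
Load 2 — applied couple M₀=5 kN·m at a=12/5 m (b=L-a=18/5):
  M_2 = M₀x/L - M₀  [x>a] = 5·(24/5)/6 - 5 = -1 kN·m
Load 3 — applied couple M₀=6 kN·m at a=2 m (b=L-a=4):
  M_3 = M₀x/L - M₀  [x>a] = 6·(24/5)/6 - 6 = -6/5 kN·m
Load 4 — applied couple M₀=5 kN·m at a=18/5 m (b=L-a=12/5):
  M_4 = M₀x/L - M₀  [x>a] = 5·(24/5)/6 - 5 = -1 kN·m
Superposition: M = Σ M_i = -3208/125 kN·m ≈ -25.664000 kN·m

M(24/5) = -3208/125 kN·m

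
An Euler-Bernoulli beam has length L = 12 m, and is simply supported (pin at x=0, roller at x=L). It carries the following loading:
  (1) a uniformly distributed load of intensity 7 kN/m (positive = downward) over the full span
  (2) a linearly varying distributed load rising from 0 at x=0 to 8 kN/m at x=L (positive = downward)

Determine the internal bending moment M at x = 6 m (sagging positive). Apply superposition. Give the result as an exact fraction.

M(6) = 198 kN·m

Load 1 — uniform load w=7 kN/m over full span:
  M_1 = wx(L-x)/2 = 7·6·(12-6)/2 = 126 kN·m
Load 2 — triangular load w₀=8 kN/m (0→w₀ over full span):
  M_2 = w₀Lx/6 - w₀x³/(6L) = 8·12·6/6 - 8·6³/(6·12) = 72 kN·m
Superposition: M = Σ M_i = 198 kN·m ≈ 198.000000 kN·m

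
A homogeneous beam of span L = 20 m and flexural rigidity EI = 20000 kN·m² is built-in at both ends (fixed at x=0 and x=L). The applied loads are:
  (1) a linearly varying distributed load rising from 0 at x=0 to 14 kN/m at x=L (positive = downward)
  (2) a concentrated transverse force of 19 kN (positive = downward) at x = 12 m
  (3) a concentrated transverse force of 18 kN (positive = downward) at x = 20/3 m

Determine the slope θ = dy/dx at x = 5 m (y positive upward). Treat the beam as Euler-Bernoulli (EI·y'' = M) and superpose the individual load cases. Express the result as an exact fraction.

θ(5) = -50029/1600000 rad

Load 1 — triangular load w₀=14 kN/m (0→w₀ over full span):
  θ_1 = -w₀(2x(L-x)(L-2x)(x+2L)+x²(L-x)²)/(120LEI) = -14·(2·5·(20-5)·(20-2·5)·(5+2·20)+5²·(20-5)²)/(120·20·20000) = -273/12800 rad
Load 2 — point force P=19 kN at a=12 m (b=L-a=8):
  θ_2 = -Pb²x(2aL-(3a+b)x)/(2L³EI)  [x≤a] = -19·8²·5·(2·12·20-(3·12+8)·5)/(2·20³·20000) = -247/50000 rad
Load 3 — point force P=18 kN at a=20/3 m (b=L-a=40/3):
  θ_3 = -Pb²x(2aL-(3a+b)x)/(2L³EI)  [x≤a] = -18·(40/3)²·5·(2·(20/3)·20-(3·(20/3)+(40/3))·5)/(2·20³·20000) = -1/200 rad
Superposition: θ = Σ θ_i = -50029/1600000 rad ≈ -0.031268 rad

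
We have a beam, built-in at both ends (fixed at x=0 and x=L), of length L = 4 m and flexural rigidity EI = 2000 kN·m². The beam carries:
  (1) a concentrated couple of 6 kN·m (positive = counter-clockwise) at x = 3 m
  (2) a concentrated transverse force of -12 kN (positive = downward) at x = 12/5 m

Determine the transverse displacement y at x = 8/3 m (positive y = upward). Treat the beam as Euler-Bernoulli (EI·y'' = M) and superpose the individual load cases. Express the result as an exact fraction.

y(8/3) = 163/187500 m

Load 1 — applied couple M₀=6 kN·m at a=3 m (b=L-a=1):
  y_1 = (R_Ax³/6 - M_Ax²/2)/EI  [x≤a] with R_A=27/16, M_A=15/8 = ((27/16)·(8/3)³/6 - (15/8)·(8/3)²/2)/2000 = -1/1500 m
Load 2 — point force P=-12 kN at a=12/5 m (b=L-a=8/5):
  y_2 = -Pa²(L-x)²(3bL-(3b+a)(L-x))/(6L³EI)  [x>a] = -(-12)·(12/5)²·(4-(8/3))²·(3·(8/5)·4-(3·(8/5)+(12/5))·(4-(8/3)))/(6·4³·2000) = 24/15625 m
Superposition: y = Σ y_i = 163/187500 m ≈ 0.000869 m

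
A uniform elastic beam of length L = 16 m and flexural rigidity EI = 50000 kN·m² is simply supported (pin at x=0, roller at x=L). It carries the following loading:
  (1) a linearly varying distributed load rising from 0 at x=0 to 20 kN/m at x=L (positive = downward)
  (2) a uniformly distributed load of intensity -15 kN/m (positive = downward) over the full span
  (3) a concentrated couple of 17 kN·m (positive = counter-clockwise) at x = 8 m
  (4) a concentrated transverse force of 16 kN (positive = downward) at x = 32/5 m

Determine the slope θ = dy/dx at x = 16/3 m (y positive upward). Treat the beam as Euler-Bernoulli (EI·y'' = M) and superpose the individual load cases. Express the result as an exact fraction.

Load 1 — triangular load w₀=20 kN/m (0→w₀ over full span):
  θ_1 = -w₀(7L⁴-30L²x²+15x⁴)/(360LEI) = -20·(7·16⁴-30·16²·(16/3)²+15·(16/3)⁴)/(360·16·50000) = -13312/759375 rad
Load 2 — uniform load w=-15 kN/m over full span:
  θ_2 = -w(L³-6Lx²+4x³)/(24EI) = -(-15)·(16³-6·16·(16/3)²+4·(16/3)³)/(24·50000) = 416/16875 rad
Load 3 — applied couple M₀=17 kN·m at a=8 m (b=L-a=8):
  θ_3 = (M₀x²/(2L)+C₁)/EI  [x≤a] with C₁=M₀(3b²-L²)/(6L)=-34/3 = (17·(16/3)²/(2·16)+(-34/3))/50000 = 17/225000 rad
Load 4 — point force P=16 kN at a=32/5 m (b=L-a=48/5):
  θ_4 = -Pb(L²-b²-3x²)/(6LEI)  [x≤a] = -16·(48/5)·(16²-(48/5)²-3·(16/3)²)/(6·16·50000) = -2944/1171875 rad
Superposition: θ = Σ θ_i = 3557663/759375000 rad ≈ 0.004685 rad

θ(16/3) = 3557663/759375000 rad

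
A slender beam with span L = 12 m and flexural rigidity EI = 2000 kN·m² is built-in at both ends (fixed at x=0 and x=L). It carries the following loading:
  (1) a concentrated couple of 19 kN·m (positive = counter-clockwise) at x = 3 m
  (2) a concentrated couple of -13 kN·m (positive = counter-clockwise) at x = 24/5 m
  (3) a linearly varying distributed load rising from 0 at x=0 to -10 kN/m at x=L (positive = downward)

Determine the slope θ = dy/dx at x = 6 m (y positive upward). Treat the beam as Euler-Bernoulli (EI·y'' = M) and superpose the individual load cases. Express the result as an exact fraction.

Load 1 — applied couple M₀=19 kN·m at a=3 m (b=L-a=9):
  θ_1 = (R_Ax²/2 - M_Ax - M₀(x-a))/EI  [x>a] with R_A=57/32, M_A=-57/16 = ((57/32)·6²/2 - (-57/16)·6 - 19·(6-3))/2000 = -57/32000 rad
Load 2 — applied couple M₀=-13 kN·m at a=24/5 m (b=L-a=36/5):
  θ_2 = (R_Ax²/2 - M_Ax - M₀(x-a))/EI  [x>a] with R_A=-39/25, M_A=-39/25 = ((-39/25)·6²/2 - (-39/25)·6 - (-13)·(6-(24/5)))/2000 = -39/25000 rad
Load 3 — triangular load w₀=-10 kN/m (0→w₀ over full span):
  θ_3 = -w₀(2x(L-x)(L-2x)(x+2L)+x²(L-x)²)/(120LEI) = -(-10)·(2·6·(12-6)·(12-2·6)·(6+2·12)+6²·(12-6)²)/(120·12·2000) = 9/2000 rad
Superposition: θ = Σ θ_i = 927/800000 rad ≈ 0.001159 rad

θ(6) = 927/800000 rad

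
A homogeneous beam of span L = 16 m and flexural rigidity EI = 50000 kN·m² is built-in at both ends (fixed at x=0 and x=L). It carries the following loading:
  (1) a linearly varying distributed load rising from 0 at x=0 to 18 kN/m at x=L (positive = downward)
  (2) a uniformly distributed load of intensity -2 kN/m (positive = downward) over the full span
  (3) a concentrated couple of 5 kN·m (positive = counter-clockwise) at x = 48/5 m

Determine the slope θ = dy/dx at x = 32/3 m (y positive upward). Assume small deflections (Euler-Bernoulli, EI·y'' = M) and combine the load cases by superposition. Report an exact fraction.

Load 1 — triangular load w₀=18 kN/m (0→w₀ over full span):
  θ_1 = -w₀(2x(L-x)(L-2x)(x+2L)+x²(L-x)²)/(120LEI) = -18·(2·(32/3)·(16-(32/3))·(16-2·(32/3))·((32/3)+2·16)+(32/3)²·(16-(32/3))²)/(120·16·50000) = 1792/421875 rad
Load 2 — uniform load w=-2 kN/m over full span:
  θ_2 = -wx(L-x)(L-2x)/(12EI) = -(-2)·(32/3)·(16-(32/3))·(16-2·(32/3))/(12·50000) = -256/253125 rad
Load 3 — applied couple M₀=5 kN·m at a=48/5 m (b=L-a=32/5):
  θ_3 = (R_Ax²/2 - M_Ax - M₀(x-a))/EI  [x>a] with R_A=9/20, M_A=8/5 = ((9/20)·(32/3)²/2 - (8/5)·(32/3) - 5·((32/3)-(48/5)))/50000 = 1/15625 rad
Superposition: θ = Σ θ_i = 4177/1265625 rad ≈ 0.003300 rad

θ(32/3) = 4177/1265625 rad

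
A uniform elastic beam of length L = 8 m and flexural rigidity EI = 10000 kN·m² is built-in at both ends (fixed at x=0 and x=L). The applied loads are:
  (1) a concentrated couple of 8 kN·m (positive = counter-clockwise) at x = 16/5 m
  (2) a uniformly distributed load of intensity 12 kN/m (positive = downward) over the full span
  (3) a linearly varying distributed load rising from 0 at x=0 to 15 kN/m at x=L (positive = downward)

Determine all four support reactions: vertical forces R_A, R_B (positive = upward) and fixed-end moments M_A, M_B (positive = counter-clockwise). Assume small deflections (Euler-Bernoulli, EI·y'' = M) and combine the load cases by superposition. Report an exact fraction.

Load 1 — applied couple M₀=8 kN·m at a=16/5 m (b=L-a=24/5):
  R_A = 6M₀ab/L³ = 6·8·(16/5)·(24/5)/8³ = 36/25 kN
  M_A = M₀b(2a-b)/L² = 8·(24/5)·(2·(16/5)-(24/5))/8² = 24/25 kN·m
  R_B = -6M₀ab/L³ = -6·8·(16/5)·(24/5)/8³ = -36/25 kN
  M_B = M₀a(2b-a)/L² = 8·(16/5)·(2·(24/5)-(16/5))/8² = 64/25 kN·m
Load 2 — uniform load w=12 kN/m over full span:
  R_A = wL/2 = 12·8/2 = 48 kN
  M_A = wL²/12 = 12·8²/12 = 64 kN·m
  R_B = wL/2 = 12·8/2 = 48 kN
  M_B = -wL²/12 = -12·8²/12 = -64 kN·m
Load 3 — triangular load w₀=15 kN/m (0→w₀ over full span):
  R_A = 3w₀L/20 = 3·15·8/20 = 18 kN
  M_A = w₀L²/30 = 15·8²/30 = 32 kN·m
  R_B = 7w₀L/20 = 7·15·8/20 = 42 kN
  M_B = -w₀L²/20 = -15·8²/20 = -48 kN·m
Superposition: R_A = 1686/25 kN, M_A = 2424/25 kN·m, R_B = 2214/25 kN, M_B = -2736/25 kN·m

R_A = 1686/25 kN, M_A = 2424/25 kN·m, R_B = 2214/25 kN, M_B = -2736/25 kN·m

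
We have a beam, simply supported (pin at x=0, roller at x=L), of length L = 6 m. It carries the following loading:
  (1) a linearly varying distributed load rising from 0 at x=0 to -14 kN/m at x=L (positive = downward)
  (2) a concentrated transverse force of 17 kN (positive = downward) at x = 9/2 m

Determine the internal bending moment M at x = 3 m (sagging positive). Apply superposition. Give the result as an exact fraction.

M(3) = -75/4 kN·m

Load 1 — triangular load w₀=-14 kN/m (0→w₀ over full span):
  M_1 = w₀Lx/6 - w₀x³/(6L) = (-14)·6·3/6 - (-14)·3³/(6·6) = -63/2 kN·m
Load 2 — point force P=17 kN at a=9/2 m (b=L-a=3/2):
  M_2 = Pbx/L  [x≤a] = 17·(3/2)·3/6 = 51/4 kN·m
Superposition: M = Σ M_i = -75/4 kN·m ≈ -18.750000 kN·m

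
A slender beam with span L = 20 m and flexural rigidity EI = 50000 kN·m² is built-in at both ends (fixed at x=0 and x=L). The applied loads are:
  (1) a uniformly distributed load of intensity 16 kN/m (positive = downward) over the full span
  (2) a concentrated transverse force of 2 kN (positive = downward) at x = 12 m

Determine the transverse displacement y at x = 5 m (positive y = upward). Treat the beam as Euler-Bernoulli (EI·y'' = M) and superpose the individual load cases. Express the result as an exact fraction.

y(5) = -227/3000 m

Load 1 — uniform load w=16 kN/m over full span:
  y_1 = -wx²(L-x)²/(24EI) = -16·5²·(20-5)²/(24·50000) = -3/40 m
Load 2 — point force P=2 kN at a=12 m (b=L-a=8):
  y_2 = -Pb²x²(3aL-(3a+b)x)/(6L³EI)  [x≤a] = -2·8²·5²·(3·12·20-(3·12+8)·5)/(6·20³·50000) = -1/1500 m
Superposition: y = Σ y_i = -227/3000 m ≈ -0.075667 m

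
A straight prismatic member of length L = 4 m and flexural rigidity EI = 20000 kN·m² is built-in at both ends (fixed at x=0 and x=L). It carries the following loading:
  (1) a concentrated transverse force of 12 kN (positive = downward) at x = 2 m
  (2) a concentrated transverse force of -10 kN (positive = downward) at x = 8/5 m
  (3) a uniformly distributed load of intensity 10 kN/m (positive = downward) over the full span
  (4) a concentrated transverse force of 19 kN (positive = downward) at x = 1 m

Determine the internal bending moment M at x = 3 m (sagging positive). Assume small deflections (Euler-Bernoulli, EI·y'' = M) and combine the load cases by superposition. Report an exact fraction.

M(3) = 3343/2400 kN·m

Load 1 — point force P=12 kN at a=2 m (b=L-a=2):
  M_1 = Pa²(a+3b)(L-x)/L³ - Pa²b/L²  [x>a] = 12·2²·(2+3·2)·(4-3)/4³ - 12·2²·2/4² = 0 kN·m
Load 2 — point force P=-10 kN at a=8/5 m (b=L-a=12/5):
  M_2 = Pa²(a+3b)(L-x)/L³ - Pa²b/L²  [x>a] = (-10)·(8/5)²·((8/5)+3·(12/5))·(4-3)/4³ - (-10)·(8/5)²·(12/5)/4² = 8/25 kN·m
Load 3 — uniform load w=10 kN/m over full span:
  M_3 = wLx/2 - wL²/12 - wx²/2 = 10·4·3/2 - 10·4²/12 - 10·3²/2 = 5/3 kN·m
Load 4 — point force P=19 kN at a=1 m (b=L-a=3):
  M_4 = Pa²(a+3b)(L-x)/L³ - Pa²b/L²  [x>a] = 19·1²·(1+3·3)·(4-3)/4³ - 19·1²·3/4² = -19/32 kN·m
Superposition: M = Σ M_i = 3343/2400 kN·m ≈ 1.392917 kN·m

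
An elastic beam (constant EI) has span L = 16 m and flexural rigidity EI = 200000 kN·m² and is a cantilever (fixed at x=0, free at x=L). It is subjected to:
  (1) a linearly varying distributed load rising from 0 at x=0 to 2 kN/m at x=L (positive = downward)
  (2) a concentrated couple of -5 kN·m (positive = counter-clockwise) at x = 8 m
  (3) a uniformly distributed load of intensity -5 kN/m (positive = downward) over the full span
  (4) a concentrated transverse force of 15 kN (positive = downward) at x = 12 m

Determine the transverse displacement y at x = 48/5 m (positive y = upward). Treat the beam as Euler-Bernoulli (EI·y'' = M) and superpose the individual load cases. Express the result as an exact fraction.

y(48/5) = 3695153/97656250 m

Load 1 — triangular load w₀=2 kN/m (0→w₀ over full span):
  y_1 = (w₀Lx³/12-w₀L²x²/6-w₀x⁵/(120L))/EI = (2·16·(48/5)³/12-2·16²·(48/5)²/6-2·(48/5)⁵/(120·16))/200000 = -1364736/48828125 m
Load 2 — applied couple M₀=-5 kN·m at a=8 m (b=L-a=8):
  y_2 = M₀a(2x-a)/(2EI)  [x>a] = (-5)·8·(2·(48/5)-8)/(2·200000) = -7/6250 m
Load 3 — uniform load w=-5 kN/m over full span:
  y_3 = -wx²(x²-4Lx+6L²)/(24EI) = -(-5)·(48/5)²·((48/5)²-4·16·(48/5)+6·16²)/(24·200000) = 38016/390625 m
Load 4 — point force P=15 kN at a=12 m (b=L-a=4):
  y_4 = -Px²(3a-x)/(6EI)  [x≤a] = -15·(48/5)²·(3·12-(48/5))/(6·200000) = -2376/78125 m
Superposition: y = Σ y_i = 3695153/97656250 m ≈ 0.037838 m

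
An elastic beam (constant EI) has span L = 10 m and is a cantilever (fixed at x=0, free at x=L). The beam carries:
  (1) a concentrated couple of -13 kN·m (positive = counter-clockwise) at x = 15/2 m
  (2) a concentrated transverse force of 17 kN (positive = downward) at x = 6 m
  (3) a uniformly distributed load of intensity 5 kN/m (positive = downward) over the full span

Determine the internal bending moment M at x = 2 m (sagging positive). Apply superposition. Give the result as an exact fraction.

M(2) = -241 kN·m

Load 1 — applied couple M₀=-13 kN·m at a=15/2 m (b=L-a=5/2):
  M_1 = M₀  [x≤a] = (-13) = -13 kN·m
Load 2 — point force P=17 kN at a=6 m (b=L-a=4):
  M_2 = -P(a-x)  [x≤a] = -17·(6-2) = -68 kN·m
Load 3 — uniform load w=5 kN/m over full span:
  M_3 = -w(L-x)²/2 = -5·(10-2)²/2 = -160 kN·m
Superposition: M = Σ M_i = -241 kN·m ≈ -241.000000 kN·m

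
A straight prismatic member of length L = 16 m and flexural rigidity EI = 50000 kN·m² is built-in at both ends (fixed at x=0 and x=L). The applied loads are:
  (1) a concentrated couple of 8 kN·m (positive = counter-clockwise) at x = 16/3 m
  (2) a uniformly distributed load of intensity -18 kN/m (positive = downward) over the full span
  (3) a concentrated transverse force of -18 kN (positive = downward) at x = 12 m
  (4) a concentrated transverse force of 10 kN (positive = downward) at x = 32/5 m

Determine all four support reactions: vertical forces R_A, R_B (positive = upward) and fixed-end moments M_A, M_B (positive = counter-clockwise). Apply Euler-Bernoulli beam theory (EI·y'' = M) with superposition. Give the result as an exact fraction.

Load 1 — applied couple M₀=8 kN·m at a=16/3 m (b=L-a=32/3):
  R_A = 6M₀ab/L³ = 6·8·(16/3)·(32/3)/16³ = 2/3 kN
  M_A = M₀b(2a-b)/L² = 8·(32/3)·(2·(16/3)-(32/3))/16² = 0 kN·m
  R_B = -6M₀ab/L³ = -6·8·(16/3)·(32/3)/16³ = -2/3 kN
  M_B = M₀a(2b-a)/L² = 8·(16/3)·(2·(32/3)-(16/3))/16² = 8/3 kN·m
Load 2 — uniform load w=-18 kN/m over full span:
  R_A = wL/2 = (-18)·16/2 = -144 kN
  M_A = wL²/12 = (-18)·16²/12 = -384 kN·m
  R_B = wL/2 = (-18)·16/2 = -144 kN
  M_B = -wL²/12 = -(-18)·16²/12 = 384 kN·m
Load 3 — point force P=-18 kN at a=12 m (b=L-a=4):
  R_A = Pb²(3a+b)/L³ = (-18)·4²·(3·12+4)/16³ = -45/16 kN
  M_A = Pab²/L² = (-18)·12·4²/16² = -27/2 kN·m
  R_B = Pa²(a+3b)/L³ = (-18)·12²·(12+3·4)/16³ = -243/16 kN
  M_B = -Pa²b/L² = -(-18)·12²·4/16² = 81/2 kN·m
Load 4 — point force P=10 kN at a=32/5 m (b=L-a=48/5):
  R_A = Pb²(3a+b)/L³ = 10·(48/5)²·(3·(32/5)+(48/5))/16³ = 162/25 kN
  M_A = Pab²/L² = 10·(32/5)·(48/5)²/16² = 576/25 kN·m
  R_B = Pa²(a+3b)/L³ = 10·(32/5)²·((32/5)+3·(48/5))/16³ = 88/25 kN
  M_B = -Pa²b/L² = -10·(32/5)²·(48/5)/16² = -384/25 kN·m
Superposition: R_A = -167599/1200 kN, M_A = -18723/50 kN·m, R_B = -187601/1200 kN, M_B = 61771/150 kN·m

R_A = -167599/1200 kN, M_A = -18723/50 kN·m, R_B = -187601/1200 kN, M_B = 61771/150 kN·m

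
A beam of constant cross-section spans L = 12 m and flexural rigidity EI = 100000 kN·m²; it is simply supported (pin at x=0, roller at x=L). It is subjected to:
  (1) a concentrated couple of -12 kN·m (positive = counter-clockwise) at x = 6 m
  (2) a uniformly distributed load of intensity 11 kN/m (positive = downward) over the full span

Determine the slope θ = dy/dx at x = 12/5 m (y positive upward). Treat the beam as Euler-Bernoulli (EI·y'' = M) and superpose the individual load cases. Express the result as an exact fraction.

θ(12/5) = -39009/6250000 rad

Load 1 — applied couple M₀=-12 kN·m at a=6 m (b=L-a=6):
  θ_1 = (M₀x²/(2L)+C₁)/EI  [x≤a] with C₁=M₀(3b²-L²)/(6L)=6 = ((-12)·(12/5)²/(2·12)+6)/100000 = 39/1250000 rad
Load 2 — uniform load w=11 kN/m over full span:
  θ_2 = -w(L³-6Lx²+4x³)/(24EI) = -11·(12³-6·12·(12/5)²+4·(12/5)³)/(24·100000) = -9801/1562500 rad
Superposition: θ = Σ θ_i = -39009/6250000 rad ≈ -0.006241 rad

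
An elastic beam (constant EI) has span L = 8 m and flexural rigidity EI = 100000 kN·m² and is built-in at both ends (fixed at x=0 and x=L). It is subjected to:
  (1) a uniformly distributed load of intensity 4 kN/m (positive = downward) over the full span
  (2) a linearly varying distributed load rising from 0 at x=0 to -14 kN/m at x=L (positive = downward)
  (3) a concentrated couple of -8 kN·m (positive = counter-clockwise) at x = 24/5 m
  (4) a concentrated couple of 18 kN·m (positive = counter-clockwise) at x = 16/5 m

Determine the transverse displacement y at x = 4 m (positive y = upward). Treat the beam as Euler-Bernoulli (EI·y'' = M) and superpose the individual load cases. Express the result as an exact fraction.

y(4) = 38/78125 m

Load 1 — uniform load w=4 kN/m over full span:
  y_1 = -wx²(L-x)²/(24EI) = -4·4²·(8-4)²/(24·100000) = -4/9375 m
Load 2 — triangular load w₀=-14 kN/m (0→w₀ over full span):
  y_2 = -w₀x²(L-x)²(x+2L)/(120LEI) = -(-14)·4²·(8-4)²·(4+2·8)/(120·8·100000) = 7/9375 m
Load 3 — applied couple M₀=-8 kN·m at a=24/5 m (b=L-a=16/5):
  y_3 = (R_Ax³/6 - M_Ax²/2)/EI  [x≤a] with R_A=-36/25, M_A=-64/25 = ((-36/25)·4³/6 - (-64/25)·4²/2)/100000 = 4/78125 m
Load 4 — applied couple M₀=18 kN·m at a=16/5 m (b=L-a=24/5):
  y_4 = (R_Ax³/6 - M_Ax²/2 - M₀(x-a)²/2)/EI  [x>a] with R_A=81/25, M_A=54/25 = ((81/25)·4³/6 - (54/25)·4²/2 - 18·(4-(16/5))²/2)/100000 = 9/78125 m
Superposition: y = Σ y_i = 38/78125 m ≈ 0.000486 m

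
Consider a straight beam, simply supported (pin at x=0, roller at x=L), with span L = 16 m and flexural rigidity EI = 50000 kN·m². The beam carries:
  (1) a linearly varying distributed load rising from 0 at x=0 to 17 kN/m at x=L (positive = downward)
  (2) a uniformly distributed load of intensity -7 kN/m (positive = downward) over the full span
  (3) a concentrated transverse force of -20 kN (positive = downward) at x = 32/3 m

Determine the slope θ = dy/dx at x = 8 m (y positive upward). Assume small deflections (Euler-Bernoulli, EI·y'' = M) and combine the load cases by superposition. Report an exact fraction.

θ(8) = -1142/1265625 rad

Load 1 — triangular load w₀=17 kN/m (0→w₀ over full span):
  θ_1 = -w₀(7L⁴-30L²x²+15x⁴)/(360LEI) = -17·(7·16⁴-30·16²·8²+15·8⁴)/(360·16·50000) = -238/140625 rad
Load 2 — uniform load w=-7 kN/m over full span:
  θ_2 = -w(L³-6Lx²+4x³)/(24EI) = -(-7)·(16³-6·16·8²+4·8³)/(24·50000) = 0 rad
Load 3 — point force P=-20 kN at a=32/3 m (b=L-a=16/3):
  θ_3 = -Pb(L²-b²-3x²)/(6LEI)  [x≤a] = -(-20)·(16/3)·(16²-(16/3)²-3·8²)/(6·16·50000) = 8/10125 rad
Superposition: θ = Σ θ_i = -1142/1265625 rad ≈ -0.000902 rad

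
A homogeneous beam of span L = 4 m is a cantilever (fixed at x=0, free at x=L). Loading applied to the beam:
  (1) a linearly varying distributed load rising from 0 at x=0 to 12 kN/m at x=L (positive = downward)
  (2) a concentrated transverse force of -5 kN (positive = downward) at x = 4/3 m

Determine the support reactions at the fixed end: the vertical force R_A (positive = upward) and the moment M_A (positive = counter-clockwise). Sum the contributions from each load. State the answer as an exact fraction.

R_A = 19 kN, M_A = 172/3 kN·m

Load 1 — triangular load w₀=12 kN/m (0→w₀ over full span):
  R_A = w₀L/2 = 12·4/2 = 24 kN
  M_A = w₀L²/3 = 12·4²/3 = 64 kN·m
Load 2 — point force P=-5 kN at a=4/3 m (b=L-a=8/3):
  R_A = P = (-5) = -5 kN
  M_A = Pa = (-5)·(4/3) = -20/3 kN·m
Superposition: R_A = 19 kN, M_A = 172/3 kN·m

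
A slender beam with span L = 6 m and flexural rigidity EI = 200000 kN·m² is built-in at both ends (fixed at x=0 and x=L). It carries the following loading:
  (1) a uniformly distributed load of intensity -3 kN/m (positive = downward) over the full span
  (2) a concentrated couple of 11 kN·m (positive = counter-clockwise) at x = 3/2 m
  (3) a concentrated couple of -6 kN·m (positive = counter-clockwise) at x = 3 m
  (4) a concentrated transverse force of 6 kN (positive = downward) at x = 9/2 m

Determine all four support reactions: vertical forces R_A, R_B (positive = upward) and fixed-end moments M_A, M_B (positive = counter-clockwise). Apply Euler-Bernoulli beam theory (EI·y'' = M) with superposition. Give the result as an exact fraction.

Load 1 — uniform load w=-3 kN/m over full span:
  R_A = wL/2 = (-3)·6/2 = -9 kN
  M_A = wL²/12 = (-3)·6²/12 = -9 kN·m
  R_B = wL/2 = (-3)·6/2 = -9 kN
  M_B = -wL²/12 = -(-3)·6²/12 = 9 kN·m
Load 2 — applied couple M₀=11 kN·m at a=3/2 m (b=L-a=9/2):
  R_A = 6M₀ab/L³ = 6·11·(3/2)·(9/2)/6³ = 33/16 kN
  M_A = M₀b(2a-b)/L² = 11·(9/2)·(2·(3/2)-(9/2))/6² = -33/16 kN·m
  R_B = -6M₀ab/L³ = -6·11·(3/2)·(9/2)/6³ = -33/16 kN
  M_B = M₀a(2b-a)/L² = 11·(3/2)·(2·(9/2)-(3/2))/6² = 55/16 kN·m
Load 3 — applied couple M₀=-6 kN·m at a=3 m (b=L-a=3):
  R_A = 6M₀ab/L³ = 6·(-6)·3·3/6³ = -3/2 kN
  M_A = M₀b(2a-b)/L² = (-6)·3·(2·3-3)/6² = -3/2 kN·m
  R_B = -6M₀ab/L³ = -6·(-6)·3·3/6³ = 3/2 kN
  M_B = M₀a(2b-a)/L² = (-6)·3·(2·3-3)/6² = -3/2 kN·m
Load 4 — point force P=6 kN at a=9/2 m (b=L-a=3/2):
  R_A = Pb²(3a+b)/L³ = 6·(3/2)²·(3·(9/2)+(3/2))/6³ = 15/16 kN
  M_A = Pab²/L² = 6·(9/2)·(3/2)²/6² = 27/16 kN·m
  R_B = Pa²(a+3b)/L³ = 6·(9/2)²·((9/2)+3·(3/2))/6³ = 81/16 kN
  M_B = -Pa²b/L² = -6·(9/2)²·(3/2)/6² = -81/16 kN·m
Superposition: R_A = -15/2 kN, M_A = -87/8 kN·m, R_B = -9/2 kN, M_B = 47/8 kN·m

R_A = -15/2 kN, M_A = -87/8 kN·m, R_B = -9/2 kN, M_B = 47/8 kN·m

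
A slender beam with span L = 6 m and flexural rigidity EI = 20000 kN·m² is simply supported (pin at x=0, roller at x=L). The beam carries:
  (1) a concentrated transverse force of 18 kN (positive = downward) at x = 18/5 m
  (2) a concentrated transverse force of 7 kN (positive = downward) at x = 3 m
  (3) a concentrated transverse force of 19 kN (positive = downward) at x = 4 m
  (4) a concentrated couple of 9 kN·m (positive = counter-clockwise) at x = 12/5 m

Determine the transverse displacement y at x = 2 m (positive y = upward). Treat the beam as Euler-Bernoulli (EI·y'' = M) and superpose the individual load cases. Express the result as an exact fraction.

Load 1 — point force P=18 kN at a=18/5 m (b=L-a=12/5):
  y_1 = -Pbx(L²-b²-x²)/(6LEI)  [x≤a] = -18·(12/5)·2·(6²-(12/5)²-2²)/(6·6·20000) = -246/78125 m
Load 2 — point force P=7 kN at a=3 m (b=L-a=3):
  y_2 = -Pbx(L²-b²-x²)/(6LEI)  [x≤a] = -7·3·2·(6²-3²-2²)/(6·6·20000) = -161/120000 m
Load 3 — point force P=19 kN at a=4 m (b=L-a=2):
  y_3 = -Pbx(L²-b²-x²)/(6LEI)  [x≤a] = -19·2·2·(6²-2²-2²)/(6·6·20000) = -133/45000 m
Load 4 — applied couple M₀=9 kN·m at a=12/5 m (b=L-a=18/5):
  y_4 = (M₀x³/(6L)+C₁x)/EI  [x≤a] with C₁=M₀(3b²-L²)/(6L)=18/25 = (9·2³/(6·6)+(18/25)·2)/20000 = 43/250000 m
Superposition: y = Σ y_i = -327331/45000000 m ≈ -0.007274 m

y(2) = -327331/45000000 m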